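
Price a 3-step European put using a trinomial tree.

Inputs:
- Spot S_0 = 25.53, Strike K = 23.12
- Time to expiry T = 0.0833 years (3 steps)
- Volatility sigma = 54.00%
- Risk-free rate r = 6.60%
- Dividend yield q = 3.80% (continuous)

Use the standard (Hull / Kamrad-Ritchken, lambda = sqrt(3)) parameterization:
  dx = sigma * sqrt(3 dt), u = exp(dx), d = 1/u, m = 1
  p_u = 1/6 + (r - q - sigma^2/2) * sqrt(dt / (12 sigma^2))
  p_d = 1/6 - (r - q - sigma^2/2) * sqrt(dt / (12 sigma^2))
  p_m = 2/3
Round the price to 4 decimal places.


Answer: Price = V(0,0) = 0.6338

Derivation:
dt = T/N = 0.027767; dx = sigma*sqrt(3*dt) = 0.155853
u = exp(dx) = 1.168655; d = 1/u = 0.855685
p_u = 0.156173, p_m = 0.666667, p_d = 0.177160
Discount per step: exp(-r*dt) = 0.998169
Stock lattice S(k, j) with j the centered position index:
  k=0: S(0,+0) = 25.5300
  k=1: S(1,-1) = 21.8456; S(1,+0) = 25.5300; S(1,+1) = 29.8358
  k=2: S(2,-2) = 18.6930; S(2,-1) = 21.8456; S(2,+0) = 25.5300; S(2,+1) = 29.8358; S(2,+2) = 34.8677
  k=3: S(3,-3) = 15.9953; S(3,-2) = 18.6930; S(3,-1) = 21.8456; S(3,+0) = 25.5300; S(3,+1) = 29.8358; S(3,+2) = 34.8677; S(3,+3) = 40.7483
Terminal payoffs V(N, j) = max(K - S_T, 0):
  V(3,-3) = 7.124714; V(3,-2) = 4.427031; V(3,-1) = 1.274371; V(3,+0) = 0.000000; V(3,+1) = 0.000000; V(3,+2) = 0.000000; V(3,+3) = 0.000000
Backward induction: V(k, j) = exp(-r*dt) * [p_u * V(k+1, j+1) + p_m * V(k+1, j) + p_d * V(k+1, j-1)]
  V(2,-2) = exp(-r*dt) * [p_u*1.274371 + p_m*4.427031 + p_d*7.124714] = 4.404514
  V(2,-1) = exp(-r*dt) * [p_u*0.000000 + p_m*1.274371 + p_d*4.427031] = 1.630883
  V(2,+0) = exp(-r*dt) * [p_u*0.000000 + p_m*0.000000 + p_d*1.274371] = 0.225355
  V(2,+1) = exp(-r*dt) * [p_u*0.000000 + p_m*0.000000 + p_d*0.000000] = 0.000000
  V(2,+2) = exp(-r*dt) * [p_u*0.000000 + p_m*0.000000 + p_d*0.000000] = 0.000000
  V(1,-1) = exp(-r*dt) * [p_u*0.225355 + p_m*1.630883 + p_d*4.404514] = 1.899271
  V(1,+0) = exp(-r*dt) * [p_u*0.000000 + p_m*0.225355 + p_d*1.630883] = 0.438360
  V(1,+1) = exp(-r*dt) * [p_u*0.000000 + p_m*0.000000 + p_d*0.225355] = 0.039851
  V(0,+0) = exp(-r*dt) * [p_u*0.039851 + p_m*0.438360 + p_d*1.899271] = 0.633776


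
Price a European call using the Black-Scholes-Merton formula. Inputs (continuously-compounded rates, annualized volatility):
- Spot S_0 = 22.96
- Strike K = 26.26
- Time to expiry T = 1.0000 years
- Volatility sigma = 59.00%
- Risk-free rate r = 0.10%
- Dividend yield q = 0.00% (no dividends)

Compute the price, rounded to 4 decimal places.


d1 = (ln(S/K) + (r - q + 0.5*sigma^2) * T) / (sigma * sqrt(T)) = 0.06907916
d2 = d1 - sigma * sqrt(T) = -0.52092084
exp(-rT) = 0.99900050; exp(-qT) = 1.00000000
C = S_0 * exp(-qT) * N(d1) - K * exp(-rT) * N(d2)
N(d1) = 0.52753669; N(d2) = 0.30121096
C = 22.9600 * 1.00000000 * 0.52753669 - 26.2600 * 0.99900050 * 0.30121096 = 4.2103

Answer: Price = 4.2103


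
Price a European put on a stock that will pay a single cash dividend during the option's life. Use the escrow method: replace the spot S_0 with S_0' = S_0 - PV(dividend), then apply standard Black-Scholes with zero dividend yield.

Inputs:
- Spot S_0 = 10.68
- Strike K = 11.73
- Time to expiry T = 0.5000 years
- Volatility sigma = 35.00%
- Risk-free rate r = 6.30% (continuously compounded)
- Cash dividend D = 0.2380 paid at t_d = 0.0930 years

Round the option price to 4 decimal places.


Answer: Price = 1.5973

Derivation:
PV(D) = D * exp(-r * t_d) = 0.2380 * 0.99415813 = 0.23660964
S_0' = S_0 - PV(D) = 10.6800 - 0.23660964 = 10.44339036
d1 = (ln(S_0'/K) + (r + sigma^2/2)*T) / (sigma*sqrt(T)) = -0.21841674
d2 = d1 - sigma*sqrt(T) = -0.46590411
exp(-rT) = 0.96899096
N(-d1) = 0.58644779; N(-d2) = 0.67935793
P = K * exp(-rT) * N(-d2) - S_0' * N(-d1) = 11.7300 * 0.96899096 * 0.67935793 - 10.44339036 * 0.58644779 = 1.5973


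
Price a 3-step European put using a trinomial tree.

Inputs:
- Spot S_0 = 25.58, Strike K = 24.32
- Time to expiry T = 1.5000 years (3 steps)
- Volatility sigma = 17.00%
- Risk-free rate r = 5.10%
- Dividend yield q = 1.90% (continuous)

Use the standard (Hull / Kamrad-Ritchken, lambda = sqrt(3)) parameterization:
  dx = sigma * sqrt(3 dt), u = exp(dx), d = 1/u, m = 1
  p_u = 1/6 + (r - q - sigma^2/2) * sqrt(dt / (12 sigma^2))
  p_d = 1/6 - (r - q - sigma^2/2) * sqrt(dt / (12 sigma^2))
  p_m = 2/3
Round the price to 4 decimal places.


dt = T/N = 0.500000; dx = sigma*sqrt(3*dt) = 0.208207
u = exp(dx) = 1.231468; d = 1/u = 0.812039
p_u = 0.187739, p_m = 0.666667, p_d = 0.145594
Discount per step: exp(-r*dt) = 0.974822
Stock lattice S(k, j) with j the centered position index:
  k=0: S(0,+0) = 25.5800
  k=1: S(1,-1) = 20.7720; S(1,+0) = 25.5800; S(1,+1) = 31.5009
  k=2: S(2,-2) = 16.8676; S(2,-1) = 20.7720; S(2,+0) = 25.5800; S(2,+1) = 31.5009; S(2,+2) = 38.7924
  k=3: S(3,-3) = 13.6972; S(3,-2) = 16.8676; S(3,-1) = 20.7720; S(3,+0) = 25.5800; S(3,+1) = 31.5009; S(3,+2) = 38.7924; S(3,+3) = 47.7716
Terminal payoffs V(N, j) = max(K - S_T, 0):
  V(3,-3) = 10.622807; V(3,-2) = 7.452351; V(3,-1) = 3.548037; V(3,+0) = 0.000000; V(3,+1) = 0.000000; V(3,+2) = 0.000000; V(3,+3) = 0.000000
Backward induction: V(k, j) = exp(-r*dt) * [p_u * V(k+1, j+1) + p_m * V(k+1, j) + p_d * V(k+1, j-1)]
  V(2,-2) = exp(-r*dt) * [p_u*3.548037 + p_m*7.452351 + p_d*10.622807] = 7.000156
  V(2,-1) = exp(-r*dt) * [p_u*0.000000 + p_m*3.548037 + p_d*7.452351] = 3.363502
  V(2,+0) = exp(-r*dt) * [p_u*0.000000 + p_m*0.000000 + p_d*3.548037] = 0.503566
  V(2,+1) = exp(-r*dt) * [p_u*0.000000 + p_m*0.000000 + p_d*0.000000] = 0.000000
  V(2,+2) = exp(-r*dt) * [p_u*0.000000 + p_m*0.000000 + p_d*0.000000] = 0.000000
  V(1,-1) = exp(-r*dt) * [p_u*0.503566 + p_m*3.363502 + p_d*7.000156] = 3.271556
  V(1,+0) = exp(-r*dt) * [p_u*0.000000 + p_m*0.503566 + p_d*3.363502] = 0.804634
  V(1,+1) = exp(-r*dt) * [p_u*0.000000 + p_m*0.000000 + p_d*0.503566] = 0.071470
  V(0,+0) = exp(-r*dt) * [p_u*0.071470 + p_m*0.804634 + p_d*3.271556] = 1.000323

Answer: Price = V(0,0) = 1.0003


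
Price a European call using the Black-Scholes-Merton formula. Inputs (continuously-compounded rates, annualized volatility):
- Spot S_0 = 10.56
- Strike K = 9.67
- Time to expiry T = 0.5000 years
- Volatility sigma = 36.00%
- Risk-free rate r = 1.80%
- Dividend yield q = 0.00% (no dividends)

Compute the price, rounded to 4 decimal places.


Answer: Price = 1.5812

Derivation:
d1 = (ln(S/K) + (r - q + 0.5*sigma^2) * T) / (sigma * sqrt(T)) = 0.50850786
d2 = d1 - sigma * sqrt(T) = 0.25394942
exp(-rT) = 0.99104038; exp(-qT) = 1.00000000
C = S_0 * exp(-qT) * N(d1) - K * exp(-rT) * N(d2)
N(d1) = 0.69445139; N(d2) = 0.60023268
C = 10.5600 * 1.00000000 * 0.69445139 - 9.6700 * 0.99104038 * 0.60023268 = 1.5812


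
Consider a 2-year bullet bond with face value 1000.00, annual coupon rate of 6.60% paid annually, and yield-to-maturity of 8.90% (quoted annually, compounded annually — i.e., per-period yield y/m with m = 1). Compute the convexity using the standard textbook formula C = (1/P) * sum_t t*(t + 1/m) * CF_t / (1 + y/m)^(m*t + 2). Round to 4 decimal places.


Coupon per period c = face * coupon_rate / m = 66.000000
Periods per year m = 1; per-period yield y/m = 0.089000
Number of cashflows N = 2
Cashflows (t years, CF_t, discount factor 1/(1+y/m)^(m*t), PV):
  t = 1.0000: CF_t = 66.000000, DF = 0.918274, PV = 60.606061
  t = 2.0000: CF_t = 1066.000000, DF = 0.843226, PV = 898.879436
Price P = sum_t PV_t = 959.485497
Convexity numerator sum_t t*(t + 1/m) * CF_t / (1+y/m)^(m*t + 2):
  t = 1.0000: term = 102.209271
  t = 2.0000: term = 4547.753702
Convexity = (1/P) * sum = 4649.962973 / 959.485497 = 4.846309

Answer: Convexity = 4.8463


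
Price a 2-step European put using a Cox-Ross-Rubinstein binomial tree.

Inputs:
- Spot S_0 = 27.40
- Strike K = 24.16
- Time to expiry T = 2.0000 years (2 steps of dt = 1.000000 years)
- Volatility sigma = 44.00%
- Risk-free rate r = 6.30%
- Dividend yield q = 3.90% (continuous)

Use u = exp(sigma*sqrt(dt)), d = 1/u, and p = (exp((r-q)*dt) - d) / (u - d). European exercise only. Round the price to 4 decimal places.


Answer: Price = V(0,0) = 3.8147

Derivation:
dt = T/N = 1.000000
u = exp(sigma*sqrt(dt)) = 1.552707; d = 1/u = 0.644036
p = (exp((r-q)*dt) - d) / (u - d) = 0.418473
Discount per step: exp(-r*dt) = 0.938943
Stock lattice S(k, i) with i counting down-moves:
  k=0: S(0,0) = 27.4000
  k=1: S(1,0) = 42.5442; S(1,1) = 17.6466
  k=2: S(2,0) = 66.0587; S(2,1) = 27.4000; S(2,2) = 11.3651
Terminal payoffs V(N, i) = max(K - S_T, 0):
  V(2,0) = 0.000000; V(2,1) = 0.000000; V(2,2) = 12.794948
Backward induction: V(k, i) = exp(-r*dt) * [p * V(k+1, i) + (1-p) * V(k+1, i+1)].
  V(1,0) = exp(-r*dt) * [p*0.000000 + (1-p)*0.000000] = 0.000000
  V(1,1) = exp(-r*dt) * [p*0.000000 + (1-p)*12.794948] = 6.986314
  V(0,0) = exp(-r*dt) * [p*0.000000 + (1-p)*6.986314] = 3.814676


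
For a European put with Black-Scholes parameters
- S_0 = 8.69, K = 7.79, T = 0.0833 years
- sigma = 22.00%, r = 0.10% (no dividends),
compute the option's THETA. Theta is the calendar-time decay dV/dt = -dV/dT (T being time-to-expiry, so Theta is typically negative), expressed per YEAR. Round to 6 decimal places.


d1 = 1.7549380062; d2 = 1.6914421795
phi(d1) = 0.0855339218; exp(-qT) = 1.0000000000; exp(-rT) = 0.9999167035
Theta = -S*exp(-qT)*phi(d1)*sigma/(2*sqrt(T)) + r*K*exp(-rT)*N(-d2) - q*S*exp(-qT)*N(-d1)
N(-d1) = 0.0396349562; N(-d2) = 0.0453761911; sqrt(T) = 0.2886173938
Term 1 = -8.6900 * 1.0000000000 * 0.0855339218 * 0.2200 / (2 * 0.2886173938) = -0.2832881095
Term 2 = 0.0010 * 7.7900 * 0.9999167035 * 0.0453761911 = 0.0003534511
Term 3 = 0 (no dividend yield, q = 0)
Theta = -0.2832881095 + (0.0003534511) + (0.0000000000) = -0.282935

Answer: Theta = -0.282935


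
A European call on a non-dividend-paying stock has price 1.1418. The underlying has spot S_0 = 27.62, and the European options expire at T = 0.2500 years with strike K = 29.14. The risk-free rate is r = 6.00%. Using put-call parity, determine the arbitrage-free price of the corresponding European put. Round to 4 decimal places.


Put-call parity: C - P = S_0 * exp(-qT) - K * exp(-rT).
S_0 * exp(-qT) = 27.6200 * 1.00000000 = 27.62000000
K * exp(-rT) = 29.1400 * 0.98511194 = 28.70616192
P = C - S*exp(-qT) + K*exp(-rT)
P = 1.1418 - 27.62000000 + 28.70616192 = 2.2280

Answer: Put price = 2.2280


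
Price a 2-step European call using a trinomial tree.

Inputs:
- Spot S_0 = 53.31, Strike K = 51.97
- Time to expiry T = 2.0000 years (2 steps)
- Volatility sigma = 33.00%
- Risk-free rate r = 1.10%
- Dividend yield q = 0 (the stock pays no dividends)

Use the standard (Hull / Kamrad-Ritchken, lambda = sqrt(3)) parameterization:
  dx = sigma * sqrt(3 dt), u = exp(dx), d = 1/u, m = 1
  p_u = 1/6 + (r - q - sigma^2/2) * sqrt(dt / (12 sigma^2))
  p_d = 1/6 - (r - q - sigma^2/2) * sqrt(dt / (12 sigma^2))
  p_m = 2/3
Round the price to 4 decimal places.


dt = T/N = 1.000000; dx = sigma*sqrt(3*dt) = 0.571577
u = exp(dx) = 1.771057; d = 1/u = 0.564634
p_u = 0.128658, p_m = 0.666667, p_d = 0.204676
Discount per step: exp(-r*dt) = 0.989060
Stock lattice S(k, j) with j the centered position index:
  k=0: S(0,+0) = 53.3100
  k=1: S(1,-1) = 30.1007; S(1,+0) = 53.3100; S(1,+1) = 94.4151
  k=2: S(2,-2) = 16.9959; S(2,-1) = 30.1007; S(2,+0) = 53.3100; S(2,+1) = 94.4151; S(2,+2) = 167.2145
Terminal payoffs V(N, j) = max(S_T - K, 0):
  V(2,-2) = 0.000000; V(2,-1) = 0.000000; V(2,+0) = 1.340000; V(2,+1) = 42.445070; V(2,+2) = 115.244507
Backward induction: V(k, j) = exp(-r*dt) * [p_u * V(k+1, j+1) + p_m * V(k+1, j) + p_d * V(k+1, j-1)]
  V(1,-1) = exp(-r*dt) * [p_u*1.340000 + p_m*0.000000 + p_d*0.000000] = 0.170515
  V(1,+0) = exp(-r*dt) * [p_u*42.445070 + p_m*1.340000 + p_d*0.000000] = 6.284708
  V(1,+1) = exp(-r*dt) * [p_u*115.244507 + p_m*42.445070 + p_d*1.340000] = 42.923317
  V(0,+0) = exp(-r*dt) * [p_u*42.923317 + p_m*6.284708 + p_d*0.170515] = 9.640493

Answer: Price = V(0,0) = 9.6405


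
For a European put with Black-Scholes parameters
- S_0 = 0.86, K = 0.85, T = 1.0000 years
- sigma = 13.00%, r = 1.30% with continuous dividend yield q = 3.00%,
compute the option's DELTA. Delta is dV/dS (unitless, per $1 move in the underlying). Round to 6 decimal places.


Answer: Delta = -0.475854

Derivation:
d1 = 0.0242003059; d2 = -0.1057996941
phi(d1) = 0.3988254763; exp(-qT) = 0.9704455335; exp(-rT) = 0.9870841350
N(-d1) = 0.4903464171
Delta = -exp(-qT) * N(-d1) = -0.9704455335 * 0.4903464171 = -0.475854


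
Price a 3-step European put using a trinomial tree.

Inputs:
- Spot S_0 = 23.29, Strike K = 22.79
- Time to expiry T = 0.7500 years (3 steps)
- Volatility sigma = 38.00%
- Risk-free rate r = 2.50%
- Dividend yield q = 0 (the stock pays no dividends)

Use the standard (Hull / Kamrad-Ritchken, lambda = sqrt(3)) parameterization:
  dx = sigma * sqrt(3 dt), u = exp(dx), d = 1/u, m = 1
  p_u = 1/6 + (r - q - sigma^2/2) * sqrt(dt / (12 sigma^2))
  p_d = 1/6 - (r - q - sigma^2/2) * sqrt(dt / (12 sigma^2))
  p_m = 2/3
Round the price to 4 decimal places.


dt = T/N = 0.250000; dx = sigma*sqrt(3*dt) = 0.329090
u = exp(dx) = 1.389702; d = 1/u = 0.719579
p_u = 0.148738, p_m = 0.666667, p_d = 0.184595
Discount per step: exp(-r*dt) = 0.993769
Stock lattice S(k, j) with j the centered position index:
  k=0: S(0,+0) = 23.2900
  k=1: S(1,-1) = 16.7590; S(1,+0) = 23.2900; S(1,+1) = 32.3662
  k=2: S(2,-2) = 12.0594; S(2,-1) = 16.7590; S(2,+0) = 23.2900; S(2,+1) = 32.3662; S(2,+2) = 44.9793
  k=3: S(3,-3) = 8.6777; S(3,-2) = 12.0594; S(3,-1) = 16.7590; S(3,+0) = 23.2900; S(3,+1) = 32.3662; S(3,+2) = 44.9793; S(3,+3) = 62.5079
Terminal payoffs V(N, j) = max(K - S_T, 0):
  V(3,-3) = 14.112312; V(3,-2) = 10.730596; V(3,-1) = 6.031017; V(3,+0) = 0.000000; V(3,+1) = 0.000000; V(3,+2) = 0.000000; V(3,+3) = 0.000000
Backward induction: V(k, j) = exp(-r*dt) * [p_u * V(k+1, j+1) + p_m * V(k+1, j) + p_d * V(k+1, j-1)]
  V(2,-2) = exp(-r*dt) * [p_u*6.031017 + p_m*10.730596 + p_d*14.112312] = 10.589444
  V(2,-1) = exp(-r*dt) * [p_u*0.000000 + p_m*6.031017 + p_d*10.730596] = 5.964099
  V(2,+0) = exp(-r*dt) * [p_u*0.000000 + p_m*0.000000 + p_d*6.031017] = 1.106359
  V(2,+1) = exp(-r*dt) * [p_u*0.000000 + p_m*0.000000 + p_d*0.000000] = 0.000000
  V(2,+2) = exp(-r*dt) * [p_u*0.000000 + p_m*0.000000 + p_d*0.000000] = 0.000000
  V(1,-1) = exp(-r*dt) * [p_u*1.106359 + p_m*5.964099 + p_d*10.589444] = 6.057404
  V(1,+0) = exp(-r*dt) * [p_u*0.000000 + p_m*1.106359 + p_d*5.964099] = 1.827060
  V(1,+1) = exp(-r*dt) * [p_u*0.000000 + p_m*0.000000 + p_d*1.106359] = 0.202956
  V(0,+0) = exp(-r*dt) * [p_u*0.202956 + p_m*1.827060 + p_d*6.057404] = 2.351649

Answer: Price = V(0,0) = 2.3516


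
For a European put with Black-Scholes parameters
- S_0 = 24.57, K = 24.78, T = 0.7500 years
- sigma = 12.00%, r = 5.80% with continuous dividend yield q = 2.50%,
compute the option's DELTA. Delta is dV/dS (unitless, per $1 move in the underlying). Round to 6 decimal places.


Answer: Delta = -0.409771

Derivation:
d1 = 0.2082243608; d2 = 0.1043013123
phi(d1) = 0.3903868043; exp(-qT) = 0.9814246877; exp(-rT) = 0.9574325541
N(-d1) = 0.4175268942
Delta = -exp(-qT) * N(-d1) = -0.9814246877 * 0.4175268942 = -0.409771


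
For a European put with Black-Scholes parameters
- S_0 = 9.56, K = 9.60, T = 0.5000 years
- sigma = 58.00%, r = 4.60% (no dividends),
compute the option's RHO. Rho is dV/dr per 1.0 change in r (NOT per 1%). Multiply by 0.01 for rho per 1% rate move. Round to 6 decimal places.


Answer: Rho = -2.642028

Derivation:
d1 = 0.2509610442; d2 = -0.1591608889
phi(d1) = 0.3865750482; exp(-qT) = 1.0000000000; exp(-rT) = 0.9772624838
N(-d2) = 0.5632289414
Rho = -K*T*exp(-rT)*N(-d2) = -9.6000 * 0.5000 * 0.9772624838 * 0.5632289414 = -2.642028


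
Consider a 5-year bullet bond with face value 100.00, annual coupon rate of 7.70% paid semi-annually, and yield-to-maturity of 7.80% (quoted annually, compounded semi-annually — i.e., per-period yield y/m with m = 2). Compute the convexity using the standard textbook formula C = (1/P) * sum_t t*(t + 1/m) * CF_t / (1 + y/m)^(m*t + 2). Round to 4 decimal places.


Answer: Convexity = 20.3850

Derivation:
Coupon per period c = face * coupon_rate / m = 3.850000
Periods per year m = 2; per-period yield y/m = 0.039000
Number of cashflows N = 10
Cashflows (t years, CF_t, discount factor 1/(1+y/m)^(m*t), PV):
  t = 0.5000: CF_t = 3.850000, DF = 0.962464, PV = 3.705486
  t = 1.0000: CF_t = 3.850000, DF = 0.926337, PV = 3.566397
  t = 1.5000: CF_t = 3.850000, DF = 0.891566, PV = 3.432528
  t = 2.0000: CF_t = 3.850000, DF = 0.858100, PV = 3.303684
  t = 2.5000: CF_t = 3.850000, DF = 0.825890, PV = 3.179677
  t = 3.0000: CF_t = 3.850000, DF = 0.794889, PV = 3.060324
  t = 3.5000: CF_t = 3.850000, DF = 0.765052, PV = 2.945452
  t = 4.0000: CF_t = 3.850000, DF = 0.736335, PV = 2.834891
  t = 4.5000: CF_t = 3.850000, DF = 0.708696, PV = 2.728480
  t = 5.0000: CF_t = 103.850000, DF = 0.682094, PV = 70.835510
Price P = sum_t PV_t = 99.592429
Convexity numerator sum_t t*(t + 1/m) * CF_t / (1+y/m)^(m*t + 2):
  t = 0.5000: term = 1.716264
  t = 1.0000: term = 4.955526
  t = 1.5000: term = 9.539031
  t = 2.0000: term = 15.301621
  t = 2.5000: term = 22.090887
  t = 3.0000: term = 29.766354
  t = 3.5000: term = 38.198722
  t = 4.0000: term = 47.269146
  t = 4.5000: term = 56.868559
  t = 5.0000: term = 1804.482290
Convexity = (1/P) * sum = 2030.188402 / 99.592429 = 20.384967


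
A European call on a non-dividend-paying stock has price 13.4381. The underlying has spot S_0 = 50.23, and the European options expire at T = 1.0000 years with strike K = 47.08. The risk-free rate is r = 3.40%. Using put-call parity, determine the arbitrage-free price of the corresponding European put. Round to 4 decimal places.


Put-call parity: C - P = S_0 * exp(-qT) - K * exp(-rT).
S_0 * exp(-qT) = 50.2300 * 1.00000000 = 50.23000000
K * exp(-rT) = 47.0800 * 0.96657150 = 45.50618644
P = C - S*exp(-qT) + K*exp(-rT)
P = 13.4381 - 50.23000000 + 45.50618644 = 8.7143

Answer: Put price = 8.7143


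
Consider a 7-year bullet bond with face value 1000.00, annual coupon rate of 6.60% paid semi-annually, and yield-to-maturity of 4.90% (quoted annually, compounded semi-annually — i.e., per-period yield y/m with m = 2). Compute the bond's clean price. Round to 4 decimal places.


Answer: Price = 1099.7178

Derivation:
Coupon per period c = face * coupon_rate / m = 33.000000
Periods per year m = 2; per-period yield y/m = 0.024500
Number of cashflows N = 14
Cashflows (t years, CF_t, discount factor 1/(1+y/m)^(m*t), PV):
  t = 0.5000: CF_t = 33.000000, DF = 0.976086, PV = 32.210835
  t = 1.0000: CF_t = 33.000000, DF = 0.952744, PV = 31.440541
  t = 1.5000: CF_t = 33.000000, DF = 0.929960, PV = 30.688669
  t = 2.0000: CF_t = 33.000000, DF = 0.907721, PV = 29.954777
  t = 2.5000: CF_t = 33.000000, DF = 0.886013, PV = 29.238435
  t = 3.0000: CF_t = 33.000000, DF = 0.864825, PV = 28.539224
  t = 3.5000: CF_t = 33.000000, DF = 0.844143, PV = 27.856734
  t = 4.0000: CF_t = 33.000000, DF = 0.823957, PV = 27.190565
  t = 4.5000: CF_t = 33.000000, DF = 0.804252, PV = 26.540327
  t = 5.0000: CF_t = 33.000000, DF = 0.785019, PV = 25.905639
  t = 5.5000: CF_t = 33.000000, DF = 0.766246, PV = 25.286129
  t = 6.0000: CF_t = 33.000000, DF = 0.747922, PV = 24.681434
  t = 6.5000: CF_t = 33.000000, DF = 0.730036, PV = 24.091200
  t = 7.0000: CF_t = 1033.000000, DF = 0.712578, PV = 736.093263
Price P = sum_t PV_t = 1099.717773


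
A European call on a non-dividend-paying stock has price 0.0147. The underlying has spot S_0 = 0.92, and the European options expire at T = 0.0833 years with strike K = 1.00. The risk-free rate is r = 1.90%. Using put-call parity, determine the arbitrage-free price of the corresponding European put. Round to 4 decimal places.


Answer: Put price = 0.0931

Derivation:
Put-call parity: C - P = S_0 * exp(-qT) - K * exp(-rT).
S_0 * exp(-qT) = 0.9200 * 1.00000000 = 0.92000000
K * exp(-rT) = 1.0000 * 0.99841855 = 0.99841855
P = C - S*exp(-qT) + K*exp(-rT)
P = 0.0147 - 0.92000000 + 0.99841855 = 0.0931


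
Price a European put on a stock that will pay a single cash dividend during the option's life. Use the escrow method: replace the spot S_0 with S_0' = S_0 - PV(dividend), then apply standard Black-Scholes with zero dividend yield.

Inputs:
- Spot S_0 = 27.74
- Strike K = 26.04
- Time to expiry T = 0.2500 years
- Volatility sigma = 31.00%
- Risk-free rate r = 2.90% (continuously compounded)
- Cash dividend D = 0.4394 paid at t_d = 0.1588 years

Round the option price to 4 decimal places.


PV(D) = D * exp(-r * t_d) = 0.4394 * 0.99540539 = 0.43738113
S_0' = S_0 - PV(D) = 27.7400 - 0.43738113 = 27.30261887
d1 = (ln(S_0'/K) + (r + sigma^2/2)*T) / (sigma*sqrt(T)) = 0.42975038
d2 = d1 - sigma*sqrt(T) = 0.27475038
exp(-rT) = 0.99277622
N(-d1) = 0.33368861; N(-d2) = 0.39175401
P = K * exp(-rT) * N(-d2) - S_0' * N(-d1) = 26.0400 * 0.99277622 * 0.39175401 - 27.30261887 * 0.33368861 = 1.0170

Answer: Price = 1.0170


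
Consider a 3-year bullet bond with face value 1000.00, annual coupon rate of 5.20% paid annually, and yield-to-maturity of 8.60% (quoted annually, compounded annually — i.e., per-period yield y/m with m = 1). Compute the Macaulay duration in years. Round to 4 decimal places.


Answer: Macaulay duration = 2.8469 years

Derivation:
Coupon per period c = face * coupon_rate / m = 52.000000
Periods per year m = 1; per-period yield y/m = 0.086000
Number of cashflows N = 3
Cashflows (t years, CF_t, discount factor 1/(1+y/m)^(m*t), PV):
  t = 1.0000: CF_t = 52.000000, DF = 0.920810, PV = 47.882136
  t = 2.0000: CF_t = 52.000000, DF = 0.847892, PV = 44.090365
  t = 3.0000: CF_t = 1052.000000, DF = 0.780747, PV = 821.346222
Price P = sum_t PV_t = 913.318724
Macaulay numerator sum_t t * PV_t:
  t * PV_t at t = 1.0000: 47.882136
  t * PV_t at t = 2.0000: 88.180730
  t * PV_t at t = 3.0000: 2464.038667
Macaulay duration D = (sum_t t * PV_t) / P = 2600.101533 / 913.318724 = 2.846872


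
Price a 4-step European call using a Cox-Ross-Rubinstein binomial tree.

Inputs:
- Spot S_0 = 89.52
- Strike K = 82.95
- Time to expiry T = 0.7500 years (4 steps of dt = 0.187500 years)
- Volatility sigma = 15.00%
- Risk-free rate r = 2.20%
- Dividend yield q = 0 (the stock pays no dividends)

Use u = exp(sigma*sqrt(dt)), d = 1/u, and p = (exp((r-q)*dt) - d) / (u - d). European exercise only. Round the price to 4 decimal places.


Answer: Price = V(0,0) = 9.6809

Derivation:
dt = T/N = 0.187500
u = exp(sigma*sqrt(dt)) = 1.067108; d = 1/u = 0.937113
p = (exp((r-q)*dt) - d) / (u - d) = 0.515565
Discount per step: exp(-r*dt) = 0.995883
Stock lattice S(k, i) with i counting down-moves:
  k=0: S(0,0) = 89.5200
  k=1: S(1,0) = 95.5275; S(1,1) = 83.8903
  k=2: S(2,0) = 101.9381; S(2,1) = 89.5200; S(2,2) = 78.6147
  k=3: S(3,0) = 108.7789; S(3,1) = 95.5275; S(3,2) = 83.8903; S(3,3) = 73.6708
  k=4: S(4,0) = 116.0788; S(4,1) = 101.9381; S(4,2) = 89.5200; S(4,3) = 78.6147; S(4,4) = 69.0378
Terminal payoffs V(N, i) = max(S_T - K, 0):
  V(4,0) = 33.128848; V(4,1) = 18.988111; V(4,2) = 6.570000; V(4,3) = 0.000000; V(4,4) = 0.000000
Backward induction: V(k, i) = exp(-r*dt) * [p * V(k+1, i) + (1-p) * V(k+1, i+1)].
  V(3,0) = exp(-r*dt) * [p*33.128848 + (1-p)*18.988111] = 26.170407
  V(3,1) = exp(-r*dt) * [p*18.988111 + (1-p)*6.570000] = 12.918945
  V(3,2) = exp(-r*dt) * [p*6.570000 + (1-p)*0.000000] = 3.373320
  V(3,3) = exp(-r*dt) * [p*0.000000 + (1-p)*0.000000] = 0.000000
  V(2,0) = exp(-r*dt) * [p*26.170407 + (1-p)*12.918945] = 19.669633
  V(2,1) = exp(-r*dt) * [p*12.918945 + (1-p)*3.373320] = 8.260567
  V(2,2) = exp(-r*dt) * [p*3.373320 + (1-p)*0.000000] = 1.732007
  V(1,0) = exp(-r*dt) * [p*19.669633 + (1-p)*8.260567] = 14.084466
  V(1,1) = exp(-r*dt) * [p*8.260567 + (1-p)*1.732007] = 5.076920
  V(0,0) = exp(-r*dt) * [p*14.084466 + (1-p)*5.076920] = 9.680881


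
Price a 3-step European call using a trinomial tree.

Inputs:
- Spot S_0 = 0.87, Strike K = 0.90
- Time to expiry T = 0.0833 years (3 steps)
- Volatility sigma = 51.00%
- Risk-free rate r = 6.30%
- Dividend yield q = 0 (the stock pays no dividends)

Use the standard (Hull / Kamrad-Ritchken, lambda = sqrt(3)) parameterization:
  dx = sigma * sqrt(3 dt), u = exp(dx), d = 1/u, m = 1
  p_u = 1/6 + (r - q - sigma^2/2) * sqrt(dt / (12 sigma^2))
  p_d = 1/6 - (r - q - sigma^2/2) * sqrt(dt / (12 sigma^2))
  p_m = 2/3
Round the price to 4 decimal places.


dt = T/N = 0.027767; dx = sigma*sqrt(3*dt) = 0.147195
u = exp(dx) = 1.158580; d = 1/u = 0.863126
p_u = 0.160343, p_m = 0.666667, p_d = 0.172991
Discount per step: exp(-r*dt) = 0.998252
Stock lattice S(k, j) with j the centered position index:
  k=0: S(0,+0) = 0.8700
  k=1: S(1,-1) = 0.7509; S(1,+0) = 0.8700; S(1,+1) = 1.0080
  k=2: S(2,-2) = 0.6481; S(2,-1) = 0.7509; S(2,+0) = 0.8700; S(2,+1) = 1.0080; S(2,+2) = 1.1678
  k=3: S(3,-3) = 0.5594; S(3,-2) = 0.6481; S(3,-1) = 0.7509; S(3,+0) = 0.8700; S(3,+1) = 1.0080; S(3,+2) = 1.1678; S(3,+3) = 1.3530
Terminal payoffs V(N, j) = max(S_T - K, 0):
  V(3,-3) = 0.000000; V(3,-2) = 0.000000; V(3,-1) = 0.000000; V(3,+0) = 0.000000; V(3,+1) = 0.107964; V(3,+2) = 0.267807; V(3,+3) = 0.452998
Backward induction: V(k, j) = exp(-r*dt) * [p_u * V(k+1, j+1) + p_m * V(k+1, j) + p_d * V(k+1, j-1)]
  V(2,-2) = exp(-r*dt) * [p_u*0.000000 + p_m*0.000000 + p_d*0.000000] = 0.000000
  V(2,-1) = exp(-r*dt) * [p_u*0.000000 + p_m*0.000000 + p_d*0.000000] = 0.000000
  V(2,+0) = exp(-r*dt) * [p_u*0.107964 + p_m*0.000000 + p_d*0.000000] = 0.017281
  V(2,+1) = exp(-r*dt) * [p_u*0.267807 + p_m*0.107964 + p_d*0.000000] = 0.114716
  V(2,+2) = exp(-r*dt) * [p_u*0.452998 + p_m*0.267807 + p_d*0.107964] = 0.269378
  V(1,-1) = exp(-r*dt) * [p_u*0.017281 + p_m*0.000000 + p_d*0.000000] = 0.002766
  V(1,+0) = exp(-r*dt) * [p_u*0.114716 + p_m*0.017281 + p_d*0.000000] = 0.029862
  V(1,+1) = exp(-r*dt) * [p_u*0.269378 + p_m*0.114716 + p_d*0.017281] = 0.122445
  V(0,+0) = exp(-r*dt) * [p_u*0.122445 + p_m*0.029862 + p_d*0.002766] = 0.039950

Answer: Price = V(0,0) = 0.0399


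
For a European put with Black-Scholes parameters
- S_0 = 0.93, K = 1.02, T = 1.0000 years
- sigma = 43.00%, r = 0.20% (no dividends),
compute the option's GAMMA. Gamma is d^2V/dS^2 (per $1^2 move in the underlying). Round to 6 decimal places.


d1 = 0.0048294881; d2 = -0.4251705119
phi(d1) = 0.3989376280; exp(-qT) = 1.0000000000; exp(-rT) = 0.9980019987
Gamma = exp(-qT) * phi(d1) / (S * sigma * sqrt(T)) = 1.0000000000 * 0.3989376280 / (0.9300 * 0.4300 * 1.0000000000) = 0.997593

Answer: Gamma = 0.997593


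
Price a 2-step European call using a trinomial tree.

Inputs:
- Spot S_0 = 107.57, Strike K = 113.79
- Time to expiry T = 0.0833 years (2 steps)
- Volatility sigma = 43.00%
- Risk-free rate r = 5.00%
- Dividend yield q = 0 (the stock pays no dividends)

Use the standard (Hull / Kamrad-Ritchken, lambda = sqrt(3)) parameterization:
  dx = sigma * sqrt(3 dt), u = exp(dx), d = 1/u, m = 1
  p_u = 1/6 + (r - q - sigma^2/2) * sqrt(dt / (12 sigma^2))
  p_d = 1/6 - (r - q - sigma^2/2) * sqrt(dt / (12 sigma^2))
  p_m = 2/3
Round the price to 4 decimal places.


dt = T/N = 0.041650; dx = sigma*sqrt(3*dt) = 0.151998
u = exp(dx) = 1.164157; d = 1/u = 0.858990
p_u = 0.160851, p_m = 0.666667, p_d = 0.172483
Discount per step: exp(-r*dt) = 0.997920
Stock lattice S(k, j) with j the centered position index:
  k=0: S(0,+0) = 107.5700
  k=1: S(1,-1) = 92.4016; S(1,+0) = 107.5700; S(1,+1) = 125.2284
  k=2: S(2,-2) = 79.3721; S(2,-1) = 92.4016; S(2,+0) = 107.5700; S(2,+1) = 125.2284; S(2,+2) = 145.7856
Terminal payoffs V(N, j) = max(S_T - K, 0):
  V(2,-2) = 0.000000; V(2,-1) = 0.000000; V(2,+0) = 0.000000; V(2,+1) = 11.438410; V(2,+2) = 31.995578
Backward induction: V(k, j) = exp(-r*dt) * [p_u * V(k+1, j+1) + p_m * V(k+1, j) + p_d * V(k+1, j-1)]
  V(1,-1) = exp(-r*dt) * [p_u*0.000000 + p_m*0.000000 + p_d*0.000000] = 0.000000
  V(1,+0) = exp(-r*dt) * [p_u*11.438410 + p_m*0.000000 + p_d*0.000000] = 1.836048
  V(1,+1) = exp(-r*dt) * [p_u*31.995578 + p_m*11.438410 + p_d*0.000000] = 12.745546
  V(0,+0) = exp(-r*dt) * [p_u*12.745546 + p_m*1.836048 + p_d*0.000000] = 3.267350

Answer: Price = V(0,0) = 3.2673


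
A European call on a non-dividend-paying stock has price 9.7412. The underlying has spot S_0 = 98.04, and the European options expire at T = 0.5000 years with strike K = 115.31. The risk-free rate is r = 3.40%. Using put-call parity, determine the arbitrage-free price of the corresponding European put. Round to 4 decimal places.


Put-call parity: C - P = S_0 * exp(-qT) - K * exp(-rT).
S_0 * exp(-qT) = 98.0400 * 1.00000000 = 98.04000000
K * exp(-rT) = 115.3100 * 0.98314368 = 113.36629828
P = C - S*exp(-qT) + K*exp(-rT)
P = 9.7412 - 98.04000000 + 113.36629828 = 25.0675

Answer: Put price = 25.0675


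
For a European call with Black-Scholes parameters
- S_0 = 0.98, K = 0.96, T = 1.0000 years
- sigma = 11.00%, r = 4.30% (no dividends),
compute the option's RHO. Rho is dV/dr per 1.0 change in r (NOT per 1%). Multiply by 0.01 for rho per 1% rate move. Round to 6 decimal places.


d1 = 0.6333571564; d2 = 0.5233571564
phi(d1) = 0.3264399796; exp(-qT) = 1.0000000000; exp(-rT) = 0.9579113901
N(d2) = 0.6996371335
Rho = K*T*exp(-rT)*N(d2) = 0.9600 * 1.0000 * 0.9579113901 * 0.6996371335 = 0.643383

Answer: Rho = 0.643383


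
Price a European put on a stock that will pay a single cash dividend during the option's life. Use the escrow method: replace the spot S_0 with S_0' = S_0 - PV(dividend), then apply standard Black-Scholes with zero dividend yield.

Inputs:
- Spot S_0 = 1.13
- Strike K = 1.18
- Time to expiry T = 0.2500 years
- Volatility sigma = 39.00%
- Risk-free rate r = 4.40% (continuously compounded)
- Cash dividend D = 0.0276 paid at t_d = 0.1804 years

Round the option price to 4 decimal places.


PV(D) = D * exp(-r * t_d) = 0.0276 * 0.99209382 = 0.02738179
S_0' = S_0 - PV(D) = 1.1300 - 0.02738179 = 1.10261821
d1 = (ln(S_0'/K) + (r + sigma^2/2)*T) / (sigma*sqrt(T)) = -0.19391998
d2 = d1 - sigma*sqrt(T) = -0.38891998
exp(-rT) = 0.98906028
N(-d1) = 0.57688073; N(-d2) = 0.65133233
P = K * exp(-rT) * N(-d2) - S_0' * N(-d1) = 1.1800 * 0.98906028 * 0.65133233 - 1.10261821 * 0.57688073 = 0.1241

Answer: Price = 0.1241


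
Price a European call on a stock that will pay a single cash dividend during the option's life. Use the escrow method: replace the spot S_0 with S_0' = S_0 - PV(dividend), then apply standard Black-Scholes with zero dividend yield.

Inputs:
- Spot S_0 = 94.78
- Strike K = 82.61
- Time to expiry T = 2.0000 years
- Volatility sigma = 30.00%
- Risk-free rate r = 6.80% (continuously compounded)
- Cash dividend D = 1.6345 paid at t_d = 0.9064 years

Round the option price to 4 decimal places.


Answer: Price = 26.8788

Derivation:
PV(D) = D * exp(-r * t_d) = 1.6345 * 0.94022582 = 1.53679910
S_0' = S_0 - PV(D) = 94.7800 - 1.53679910 = 93.24320090
d1 = (ln(S_0'/K) + (r + sigma^2/2)*T) / (sigma*sqrt(T)) = 0.81807636
d2 = d1 - sigma*sqrt(T) = 0.39381229
exp(-rT) = 0.87284263
N(d1) = 0.79334321; N(d2) = 0.65314019
C = S_0' * N(d1) - K * exp(-rT) * N(d2) = 93.24320090 * 0.79334321 - 82.6100 * 0.87284263 * 0.65314019 = 26.8788


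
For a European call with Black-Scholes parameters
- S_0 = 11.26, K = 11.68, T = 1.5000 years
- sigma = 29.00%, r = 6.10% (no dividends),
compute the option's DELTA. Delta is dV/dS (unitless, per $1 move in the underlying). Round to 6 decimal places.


d1 = 0.3320991314; d2 = -0.0230768813
phi(d1) = 0.3775382278; exp(-qT) = 1.0000000000; exp(-rT) = 0.9125613162
N(d1) = 0.6300927970
Delta = exp(-qT) * N(d1) = 1.0000000000 * 0.6300927970 = 0.630093

Answer: Delta = 0.630093


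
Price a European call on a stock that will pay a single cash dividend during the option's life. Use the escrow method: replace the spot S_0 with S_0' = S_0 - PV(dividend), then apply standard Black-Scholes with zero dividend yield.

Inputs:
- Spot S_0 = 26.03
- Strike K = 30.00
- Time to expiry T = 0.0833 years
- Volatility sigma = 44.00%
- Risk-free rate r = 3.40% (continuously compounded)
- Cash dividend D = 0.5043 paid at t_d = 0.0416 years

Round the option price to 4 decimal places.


PV(D) = D * exp(-r * t_d) = 0.5043 * 0.99858660 = 0.50358722
S_0' = S_0 - PV(D) = 26.0300 - 0.50358722 = 25.52641278
d1 = (ln(S_0'/K) + (r + sigma^2/2)*T) / (sigma*sqrt(T)) = -1.18581046
d2 = d1 - sigma*sqrt(T) = -1.31280211
exp(-rT) = 0.99717181
N(d1) = 0.11784858; N(d2) = 0.09462482
C = S_0' * N(d1) - K * exp(-rT) * N(d2) = 25.52641278 * 0.11784858 - 30.0000 * 0.99717181 * 0.09462482 = 0.1775

Answer: Price = 0.1775


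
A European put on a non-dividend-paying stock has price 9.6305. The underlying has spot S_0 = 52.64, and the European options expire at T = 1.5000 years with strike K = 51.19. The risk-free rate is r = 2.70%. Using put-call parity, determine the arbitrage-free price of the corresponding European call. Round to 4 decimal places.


Answer: Call price = 13.1123

Derivation:
Put-call parity: C - P = S_0 * exp(-qT) - K * exp(-rT).
S_0 * exp(-qT) = 52.6400 * 1.00000000 = 52.64000000
K * exp(-rT) = 51.1900 * 0.96030916 = 49.15822613
C = P + S*exp(-qT) - K*exp(-rT)
C = 9.6305 + 52.64000000 - 49.15822613 = 13.1123


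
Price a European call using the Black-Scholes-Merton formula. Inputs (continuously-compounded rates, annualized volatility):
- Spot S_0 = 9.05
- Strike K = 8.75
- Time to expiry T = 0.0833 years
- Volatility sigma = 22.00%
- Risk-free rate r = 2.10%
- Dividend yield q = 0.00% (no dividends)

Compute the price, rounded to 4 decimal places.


d1 = (ln(S/K) + (r - q + 0.5*sigma^2) * T) / (sigma * sqrt(T)) = 0.59021544
d2 = d1 - sigma * sqrt(T) = 0.52671961
exp(-rT) = 0.99825223; exp(-qT) = 1.00000000
C = S_0 * exp(-qT) * N(d1) - K * exp(-rT) * N(d2)
N(d1) = 0.72247689; N(d2) = 0.70080584
C = 9.0500 * 1.00000000 * 0.72247689 - 8.7500 * 0.99825223 * 0.70080584 = 0.4171

Answer: Price = 0.4171


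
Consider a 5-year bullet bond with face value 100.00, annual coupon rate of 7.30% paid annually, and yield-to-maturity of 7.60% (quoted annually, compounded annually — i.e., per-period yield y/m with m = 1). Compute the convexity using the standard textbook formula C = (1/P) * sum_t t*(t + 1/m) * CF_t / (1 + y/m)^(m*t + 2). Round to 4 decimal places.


Coupon per period c = face * coupon_rate / m = 7.300000
Periods per year m = 1; per-period yield y/m = 0.076000
Number of cashflows N = 5
Cashflows (t years, CF_t, discount factor 1/(1+y/m)^(m*t), PV):
  t = 1.0000: CF_t = 7.300000, DF = 0.929368, PV = 6.784387
  t = 2.0000: CF_t = 7.300000, DF = 0.863725, PV = 6.305192
  t = 3.0000: CF_t = 7.300000, DF = 0.802718, PV = 5.859844
  t = 4.0000: CF_t = 7.300000, DF = 0.746021, PV = 5.445952
  t = 5.0000: CF_t = 107.300000, DF = 0.693328, PV = 74.394078
Price P = sum_t PV_t = 98.789452
Convexity numerator sum_t t*(t + 1/m) * CF_t / (1+y/m)^(m*t + 2):
  t = 1.0000: term = 11.719688
  t = 2.0000: term = 32.675709
  t = 3.0000: term = 60.735519
  t = 4.0000: term = 94.076083
  t = 5.0000: term = 1927.680603
Convexity = (1/P) * sum = 2126.887603 / 98.789452 = 21.529501

Answer: Convexity = 21.5295


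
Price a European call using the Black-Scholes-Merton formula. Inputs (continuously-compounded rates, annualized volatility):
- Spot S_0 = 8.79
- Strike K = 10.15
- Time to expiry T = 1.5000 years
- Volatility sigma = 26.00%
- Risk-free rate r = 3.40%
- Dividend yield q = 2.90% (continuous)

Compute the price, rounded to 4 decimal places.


d1 = (ln(S/K) + (r - q + 0.5*sigma^2) * T) / (sigma * sqrt(T)) = -0.26900106
d2 = d1 - sigma * sqrt(T) = -0.58743473
exp(-rT) = 0.95027867; exp(-qT) = 0.95743255
C = S_0 * exp(-qT) * N(d1) - K * exp(-rT) * N(d2)
N(d1) = 0.39396443; N(d2) = 0.27845589
C = 8.7900 * 0.95743255 * 0.39396443 - 10.1500 * 0.95027867 * 0.27845589 = 0.6297

Answer: Price = 0.6297


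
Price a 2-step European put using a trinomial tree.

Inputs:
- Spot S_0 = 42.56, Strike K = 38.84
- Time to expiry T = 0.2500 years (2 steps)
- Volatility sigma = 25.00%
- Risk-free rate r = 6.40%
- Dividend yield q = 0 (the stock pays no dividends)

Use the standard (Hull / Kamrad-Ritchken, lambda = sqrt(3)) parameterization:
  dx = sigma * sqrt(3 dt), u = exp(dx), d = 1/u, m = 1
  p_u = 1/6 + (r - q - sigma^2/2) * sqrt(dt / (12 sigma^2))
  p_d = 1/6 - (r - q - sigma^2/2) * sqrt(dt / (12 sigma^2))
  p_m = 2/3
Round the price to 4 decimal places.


Answer: Price = V(0,0) = 0.6405

Derivation:
dt = T/N = 0.125000; dx = sigma*sqrt(3*dt) = 0.153093
u = exp(dx) = 1.165433; d = 1/u = 0.858050
p_u = 0.180037, p_m = 0.666667, p_d = 0.153297
Discount per step: exp(-r*dt) = 0.992032
Stock lattice S(k, j) with j the centered position index:
  k=0: S(0,+0) = 42.5600
  k=1: S(1,-1) = 36.5186; S(1,+0) = 42.5600; S(1,+1) = 49.6008
  k=2: S(2,-2) = 31.3348; S(2,-1) = 36.5186; S(2,+0) = 42.5600; S(2,+1) = 49.6008; S(2,+2) = 57.8065
Terminal payoffs V(N, j) = max(K - S_T, 0):
  V(2,-2) = 7.505221; V(2,-1) = 2.321399; V(2,+0) = 0.000000; V(2,+1) = 0.000000; V(2,+2) = 0.000000
Backward induction: V(k, j) = exp(-r*dt) * [p_u * V(k+1, j+1) + p_m * V(k+1, j) + p_d * V(k+1, j-1)]
  V(1,-1) = exp(-r*dt) * [p_u*0.000000 + p_m*2.321399 + p_d*7.505221] = 2.676625
  V(1,+0) = exp(-r*dt) * [p_u*0.000000 + p_m*0.000000 + p_d*2.321399] = 0.353027
  V(1,+1) = exp(-r*dt) * [p_u*0.000000 + p_m*0.000000 + p_d*0.000000] = 0.000000
  V(0,+0) = exp(-r*dt) * [p_u*0.000000 + p_m*0.353027 + p_d*2.676625] = 0.640524


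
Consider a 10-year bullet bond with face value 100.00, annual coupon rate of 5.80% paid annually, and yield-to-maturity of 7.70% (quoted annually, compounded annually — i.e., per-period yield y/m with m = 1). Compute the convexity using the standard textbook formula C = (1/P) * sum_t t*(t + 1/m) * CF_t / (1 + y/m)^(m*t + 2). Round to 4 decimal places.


Coupon per period c = face * coupon_rate / m = 5.800000
Periods per year m = 1; per-period yield y/m = 0.077000
Number of cashflows N = 10
Cashflows (t years, CF_t, discount factor 1/(1+y/m)^(m*t), PV):
  t = 1.0000: CF_t = 5.800000, DF = 0.928505, PV = 5.385330
  t = 2.0000: CF_t = 5.800000, DF = 0.862122, PV = 5.000306
  t = 3.0000: CF_t = 5.800000, DF = 0.800484, PV = 4.642810
  t = 4.0000: CF_t = 5.800000, DF = 0.743254, PV = 4.310873
  t = 5.0000: CF_t = 5.800000, DF = 0.690115, PV = 4.002667
  t = 6.0000: CF_t = 5.800000, DF = 0.640775, PV = 3.716497
  t = 7.0000: CF_t = 5.800000, DF = 0.594963, PV = 3.450786
  t = 8.0000: CF_t = 5.800000, DF = 0.552426, PV = 3.204073
  t = 9.0000: CF_t = 5.800000, DF = 0.512931, PV = 2.974998
  t = 10.0000: CF_t = 105.800000, DF = 0.476259, PV = 50.388176
Price P = sum_t PV_t = 87.076515
Convexity numerator sum_t t*(t + 1/m) * CF_t / (1+y/m)^(m*t + 2):
  t = 1.0000: term = 9.285619
  t = 2.0000: term = 25.865235
  t = 3.0000: term = 48.032006
  t = 4.0000: term = 74.329938
  t = 5.0000: term = 103.523590
  t = 6.0000: term = 134.571055
  t = 7.0000: term = 166.599883
  t = 8.0000: term = 198.885654
  t = 9.0000: term = 230.832931
  t = 10.0000: term = 4778.481547
Convexity = (1/P) * sum = 5770.407459 / 87.076515 = 66.268241

Answer: Convexity = 66.2682


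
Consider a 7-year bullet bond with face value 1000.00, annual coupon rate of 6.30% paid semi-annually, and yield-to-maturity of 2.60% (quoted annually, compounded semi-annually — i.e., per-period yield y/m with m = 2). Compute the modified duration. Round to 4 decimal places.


Coupon per period c = face * coupon_rate / m = 31.500000
Periods per year m = 2; per-period yield y/m = 0.013000
Number of cashflows N = 14
Cashflows (t years, CF_t, discount factor 1/(1+y/m)^(m*t), PV):
  t = 0.5000: CF_t = 31.500000, DF = 0.987167, PV = 31.095755
  t = 1.0000: CF_t = 31.500000, DF = 0.974498, PV = 30.696698
  t = 1.5000: CF_t = 31.500000, DF = 0.961992, PV = 30.302762
  t = 2.0000: CF_t = 31.500000, DF = 0.949647, PV = 29.913882
  t = 2.5000: CF_t = 31.500000, DF = 0.937460, PV = 29.529992
  t = 3.0000: CF_t = 31.500000, DF = 0.925429, PV = 29.151028
  t = 3.5000: CF_t = 31.500000, DF = 0.913553, PV = 28.776928
  t = 4.0000: CF_t = 31.500000, DF = 0.901829, PV = 28.407629
  t = 4.5000: CF_t = 31.500000, DF = 0.890256, PV = 28.043069
  t = 5.0000: CF_t = 31.500000, DF = 0.878831, PV = 27.683188
  t = 5.5000: CF_t = 31.500000, DF = 0.867553, PV = 27.327925
  t = 6.0000: CF_t = 31.500000, DF = 0.856420, PV = 26.977221
  t = 6.5000: CF_t = 31.500000, DF = 0.845429, PV = 26.631018
  t = 7.0000: CF_t = 1031.500000, DF = 0.834580, PV = 860.868858
Price P = sum_t PV_t = 1235.405954
First compute Macaulay numerator sum_t t * PV_t:
  t * PV_t at t = 0.5000: 15.547878
  t * PV_t at t = 1.0000: 30.696698
  t * PV_t at t = 1.5000: 45.454143
  t * PV_t at t = 2.0000: 59.827763
  t * PV_t at t = 2.5000: 73.824980
  t * PV_t at t = 3.0000: 87.453085
  t * PV_t at t = 3.5000: 100.719249
  t * PV_t at t = 4.0000: 113.630517
  t * PV_t at t = 4.5000: 126.193812
  t * PV_t at t = 5.0000: 138.415939
  t * PV_t at t = 5.5000: 150.303587
  t * PV_t at t = 6.0000: 161.863326
  t * PV_t at t = 6.5000: 173.101615
  t * PV_t at t = 7.0000: 6026.082003
Macaulay duration D = 7303.114596 / 1235.405954 = 5.911510
Modified duration = D / (1 + y/m) = 5.911510 / (1 + 0.013000) = 5.835647

Answer: Modified duration = 5.8356
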